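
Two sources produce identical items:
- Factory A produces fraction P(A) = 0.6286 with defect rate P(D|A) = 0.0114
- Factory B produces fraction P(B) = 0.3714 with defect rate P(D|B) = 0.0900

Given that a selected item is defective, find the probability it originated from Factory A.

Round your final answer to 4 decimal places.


Let A = from Factory A, D = defective

Given:
- P(A) = 0.6286, P(B) = 0.3714
- P(D|A) = 0.0114, P(D|B) = 0.0900

Step 1: Find P(D)
P(D) = P(D|A)P(A) + P(D|B)P(B)
     = 0.0114 × 0.6286 + 0.0900 × 0.3714
     = 0.00716604 + 0.03342600
     = 0.04059204

Step 2: Apply Bayes' theorem
P(A|D) = P(D|A)P(A) / P(D)
       = 0.00716604 / 0.04059204
       = 0.1765


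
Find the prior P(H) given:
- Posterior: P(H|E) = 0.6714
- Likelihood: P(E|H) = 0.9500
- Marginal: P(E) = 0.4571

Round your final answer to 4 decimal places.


From Bayes' theorem: P(H|E) = P(E|H) × P(H) / P(E)

Rearranging for P(H):
P(H) = P(H|E) × P(E) / P(E|H)
     = 0.6714 × 0.4571 / 0.9500
     = 0.30689694 / 0.9500
     = 0.3230


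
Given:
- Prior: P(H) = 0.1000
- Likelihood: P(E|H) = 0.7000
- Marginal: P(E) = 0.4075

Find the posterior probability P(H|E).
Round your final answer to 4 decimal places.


Using Bayes' theorem:

P(H|E) = P(E|H) × P(H) / P(E)
       = 0.7000 × 0.1000 / 0.4075
       = 0.07000000 / 0.4075
       = 0.1718

The evidence strengthens our belief in H.
Prior: 0.1000 → Posterior: 0.1718


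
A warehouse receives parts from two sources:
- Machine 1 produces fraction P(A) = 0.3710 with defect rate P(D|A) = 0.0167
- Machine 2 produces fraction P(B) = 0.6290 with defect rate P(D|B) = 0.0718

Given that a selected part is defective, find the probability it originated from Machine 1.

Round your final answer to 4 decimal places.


Let A = from Machine 1, D = defective

Given:
- P(A) = 0.3710, P(B) = 0.6290
- P(D|A) = 0.0167, P(D|B) = 0.0718

Step 1: Find P(D)
P(D) = P(D|A)P(A) + P(D|B)P(B)
     = 0.0167 × 0.3710 + 0.0718 × 0.6290
     = 0.00619570 + 0.04516220
     = 0.05135790

Step 2: Apply Bayes' theorem
P(A|D) = P(D|A)P(A) / P(D)
       = 0.00619570 / 0.05135790
       = 0.1206


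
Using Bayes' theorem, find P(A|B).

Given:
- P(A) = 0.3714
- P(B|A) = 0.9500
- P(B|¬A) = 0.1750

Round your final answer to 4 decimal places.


Bayes' theorem: P(A|B) = P(B|A) × P(A) / P(B)

Step 1: Calculate P(B) using law of total probability
P(B) = P(B|A)P(A) + P(B|¬A)P(¬A)
     = 0.9500 × 0.3714 + 0.1750 × 0.6286
     = 0.35283000 + 0.11000500
     = 0.46283500

Step 2: Apply Bayes' theorem
P(A|B) = P(B|A) × P(A) / P(B)
       = 0.35283000 / 0.46283500
       = 0.7623


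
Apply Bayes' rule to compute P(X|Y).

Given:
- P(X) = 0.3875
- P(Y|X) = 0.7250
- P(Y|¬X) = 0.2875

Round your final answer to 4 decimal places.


Bayes' theorem: P(X|Y) = P(Y|X) × P(X) / P(Y)

Step 1: Calculate P(Y) using law of total probability
P(Y) = P(Y|X)P(X) + P(Y|¬X)P(¬X)
     = 0.7250 × 0.3875 + 0.2875 × 0.6125
     = 0.28093750 + 0.17609375
     = 0.45703125

Step 2: Apply Bayes' theorem
P(X|Y) = P(Y|X) × P(X) / P(Y)
       = 0.28093750 / 0.45703125
       = 0.6147


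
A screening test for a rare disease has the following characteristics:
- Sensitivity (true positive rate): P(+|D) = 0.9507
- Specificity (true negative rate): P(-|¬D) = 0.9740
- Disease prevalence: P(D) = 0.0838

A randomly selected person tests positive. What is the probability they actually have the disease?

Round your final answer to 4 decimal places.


Let D = has disease, + = positive test

Given:
- P(D) = 0.0838 (prevalence)
- P(+|D) = 0.9507 (sensitivity)
- P(-|¬D) = 0.9740 (specificity)
- P(+|¬D) = 0.0260 (false positive rate = 1 - specificity)

Step 1: Find P(+)
P(+) = P(+|D)P(D) + P(+|¬D)P(¬D)
     = 0.9507 × 0.0838 + 0.0260 × 0.9162
     = 0.07966866 + 0.02382120
     = 0.10348986

Step 2: Apply Bayes' theorem for P(D|+)
P(D|+) = P(+|D)P(D) / P(+)
       = 0.07966866 / 0.10348986
       = 0.7698


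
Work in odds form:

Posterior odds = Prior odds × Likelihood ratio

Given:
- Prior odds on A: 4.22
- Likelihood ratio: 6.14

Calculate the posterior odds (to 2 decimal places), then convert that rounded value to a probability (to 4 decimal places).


Step 1: Calculate posterior odds
Posterior odds = Prior odds × LR
               = 4.22 × 6.14
               = 25.91

Step 2: Convert to probability
P(A|E) = Posterior odds / (1 + Posterior odds)
       = 25.91 / (1 + 25.91)
       = 25.91 / 26.91
       = 0.9628

The evidence increased P(A) from 0.8084 to 0.9628.


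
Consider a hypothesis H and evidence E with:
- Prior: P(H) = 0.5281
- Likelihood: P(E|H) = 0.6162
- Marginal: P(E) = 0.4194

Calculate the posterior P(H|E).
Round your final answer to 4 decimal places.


Using Bayes' theorem:

P(H|E) = P(E|H) × P(H) / P(E)
       = 0.6162 × 0.5281 / 0.4194
       = 0.32541522 / 0.4194
       = 0.7759

The evidence strengthens our belief in H.
Prior: 0.5281 → Posterior: 0.7759


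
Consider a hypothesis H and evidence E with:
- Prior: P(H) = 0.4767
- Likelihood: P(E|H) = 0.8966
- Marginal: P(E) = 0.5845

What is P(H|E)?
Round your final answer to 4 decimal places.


Using Bayes' theorem:

P(H|E) = P(E|H) × P(H) / P(E)
       = 0.8966 × 0.4767 / 0.5845
       = 0.42740922 / 0.5845
       = 0.7312

The evidence strengthens our belief in H.
Prior: 0.4767 → Posterior: 0.7312


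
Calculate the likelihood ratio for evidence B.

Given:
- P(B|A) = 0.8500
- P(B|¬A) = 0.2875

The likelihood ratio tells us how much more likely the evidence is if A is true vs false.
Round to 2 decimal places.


Likelihood Ratio (LR) = P(B|A) / P(B|¬A)

LR = 0.8500 / 0.2875
   = 2.96

The evidence is 2.96 times more likely if A is true than if A is false.
Since LR > 1, the evidence supports A over ¬A.


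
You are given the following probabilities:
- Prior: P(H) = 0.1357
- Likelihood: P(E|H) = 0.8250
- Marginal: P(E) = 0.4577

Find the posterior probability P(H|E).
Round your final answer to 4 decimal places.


Using Bayes' theorem:

P(H|E) = P(E|H) × P(H) / P(E)
       = 0.8250 × 0.1357 / 0.4577
       = 0.11195250 / 0.4577
       = 0.2446

The evidence strengthens our belief in H.
Prior: 0.1357 → Posterior: 0.2446


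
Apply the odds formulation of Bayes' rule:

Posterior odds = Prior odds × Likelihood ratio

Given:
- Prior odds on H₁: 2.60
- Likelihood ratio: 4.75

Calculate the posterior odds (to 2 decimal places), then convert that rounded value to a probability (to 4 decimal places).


Step 1: Calculate posterior odds
Posterior odds = Prior odds × LR
               = 2.60 × 4.75
               = 12.35

Step 2: Convert to probability
P(H₁|E) = Posterior odds / (1 + Posterior odds)
       = 12.35 / (1 + 12.35)
       = 12.35 / 13.35
       = 0.9251

The evidence increased P(H₁) from 0.7222 to 0.9251.


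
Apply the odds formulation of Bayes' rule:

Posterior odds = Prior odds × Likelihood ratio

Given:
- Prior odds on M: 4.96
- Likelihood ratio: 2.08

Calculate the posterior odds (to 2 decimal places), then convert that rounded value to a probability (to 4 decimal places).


Step 1: Calculate posterior odds
Posterior odds = Prior odds × LR
               = 4.96 × 2.08
               = 10.32

Step 2: Convert to probability
P(M|E) = Posterior odds / (1 + Posterior odds)
       = 10.32 / (1 + 10.32)
       = 10.32 / 11.32
       = 0.9117

The evidence increased P(M) from 0.8322 to 0.9117.


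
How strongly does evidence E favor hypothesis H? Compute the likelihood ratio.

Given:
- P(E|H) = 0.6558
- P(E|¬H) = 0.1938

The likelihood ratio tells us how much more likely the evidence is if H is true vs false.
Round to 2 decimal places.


Likelihood Ratio (LR) = P(E|H) / P(E|¬H)

LR = 0.6558 / 0.1938
   = 3.38

The evidence is 3.38 times more likely if H is true than if H is false.
Because LR exceeds 1, E is evidence for H.


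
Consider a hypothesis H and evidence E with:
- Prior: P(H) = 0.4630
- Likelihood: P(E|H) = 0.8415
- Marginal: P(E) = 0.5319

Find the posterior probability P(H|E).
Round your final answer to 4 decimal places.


Using Bayes' theorem:

P(H|E) = P(E|H) × P(H) / P(E)
       = 0.8415 × 0.4630 / 0.5319
       = 0.38961450 / 0.5319
       = 0.7325

The evidence strengthens our belief in H.
Prior: 0.4630 → Posterior: 0.7325


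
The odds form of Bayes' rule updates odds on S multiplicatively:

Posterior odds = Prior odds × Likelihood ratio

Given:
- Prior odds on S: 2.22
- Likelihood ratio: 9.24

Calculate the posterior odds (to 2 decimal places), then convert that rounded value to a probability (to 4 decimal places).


Step 1: Calculate posterior odds
Posterior odds = Prior odds × LR
               = 2.22 × 9.24
               = 20.51

Step 2: Convert to probability
P(S|E) = Posterior odds / (1 + Posterior odds)
       = 20.51 / (1 + 20.51)
       = 20.51 / 21.51
       = 0.9535

The evidence increased P(S) from 0.6894 to 0.9535.


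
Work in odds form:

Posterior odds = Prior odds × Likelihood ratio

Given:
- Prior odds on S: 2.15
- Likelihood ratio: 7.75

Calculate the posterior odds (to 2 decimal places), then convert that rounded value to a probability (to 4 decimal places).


Step 1: Calculate posterior odds
Posterior odds = Prior odds × LR
               = 2.15 × 7.75
               = 16.66

Step 2: Convert to probability
P(S|E) = Posterior odds / (1 + Posterior odds)
       = 16.66 / (1 + 16.66)
       = 16.66 / 17.66
       = 0.9434

The evidence increased P(S) from 0.6825 to 0.9434.


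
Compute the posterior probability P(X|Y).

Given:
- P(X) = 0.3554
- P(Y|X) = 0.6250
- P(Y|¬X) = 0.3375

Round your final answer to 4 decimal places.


Bayes' theorem: P(X|Y) = P(Y|X) × P(X) / P(Y)

Step 1: Calculate P(Y) using law of total probability
P(Y) = P(Y|X)P(X) + P(Y|¬X)P(¬X)
     = 0.6250 × 0.3554 + 0.3375 × 0.6446
     = 0.22212500 + 0.21755250
     = 0.43967750

Step 2: Apply Bayes' theorem
P(X|Y) = P(Y|X) × P(X) / P(Y)
       = 0.22212500 / 0.43967750
       = 0.5052


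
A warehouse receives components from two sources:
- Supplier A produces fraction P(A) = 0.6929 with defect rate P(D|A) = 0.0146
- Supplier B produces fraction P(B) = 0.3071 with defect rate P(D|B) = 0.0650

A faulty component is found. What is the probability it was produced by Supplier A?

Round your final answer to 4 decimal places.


Let A = from Supplier A, D = faulty

Given:
- P(A) = 0.6929, P(B) = 0.3071
- P(D|A) = 0.0146, P(D|B) = 0.0650

Step 1: Find P(D)
P(D) = P(D|A)P(A) + P(D|B)P(B)
     = 0.0146 × 0.6929 + 0.0650 × 0.3071
     = 0.01011634 + 0.01996150
     = 0.03007784

Step 2: Apply Bayes' theorem
P(A|D) = P(D|A)P(A) / P(D)
       = 0.01011634 / 0.03007784
       = 0.3363


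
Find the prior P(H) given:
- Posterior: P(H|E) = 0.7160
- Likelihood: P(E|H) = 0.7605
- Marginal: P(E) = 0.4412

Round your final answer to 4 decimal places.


From Bayes' theorem: P(H|E) = P(E|H) × P(H) / P(E)

Rearranging for P(H):
P(H) = P(H|E) × P(E) / P(E|H)
     = 0.7160 × 0.4412 / 0.7605
     = 0.31589920 / 0.7605
     = 0.4154


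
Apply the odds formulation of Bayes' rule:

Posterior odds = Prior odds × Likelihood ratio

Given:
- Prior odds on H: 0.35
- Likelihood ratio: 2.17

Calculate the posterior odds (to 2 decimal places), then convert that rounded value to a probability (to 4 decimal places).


Step 1: Calculate posterior odds
Posterior odds = Prior odds × LR
               = 0.35 × 2.17
               = 0.76

Step 2: Convert to probability
P(H|E) = Posterior odds / (1 + Posterior odds)
       = 0.76 / (1 + 0.76)
       = 0.76 / 1.76
       = 0.4318

The evidence increased P(H) from 0.2593 to 0.4318.


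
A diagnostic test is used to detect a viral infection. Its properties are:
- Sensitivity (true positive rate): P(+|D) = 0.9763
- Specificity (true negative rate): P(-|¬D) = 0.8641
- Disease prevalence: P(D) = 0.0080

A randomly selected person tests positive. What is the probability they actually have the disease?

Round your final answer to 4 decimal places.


Let D = has disease, + = positive test

Given:
- P(D) = 0.0080 (prevalence)
- P(+|D) = 0.9763 (sensitivity)
- P(-|¬D) = 0.8641 (specificity)
- P(+|¬D) = 0.1359 (false positive rate = 1 - specificity)

Step 1: Find P(+)
P(+) = P(+|D)P(D) + P(+|¬D)P(¬D)
     = 0.9763 × 0.0080 + 0.1359 × 0.9920
     = 0.00781040 + 0.13481280
     = 0.14262320

Step 2: Apply Bayes' theorem for P(D|+)
P(D|+) = P(+|D)P(D) / P(+)
       = 0.00781040 / 0.14262320
       = 0.0548


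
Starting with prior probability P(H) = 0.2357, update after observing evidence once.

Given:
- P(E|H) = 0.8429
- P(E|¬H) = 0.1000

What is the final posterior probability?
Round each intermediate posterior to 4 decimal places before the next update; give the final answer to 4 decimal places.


Sequential Bayesian updating:

Initial prior: P(H) = 0.2357

Update 1:
  P(E) = 0.8429 × 0.2357 + 0.1000 × 0.7643 = 0.19867153 + 0.07643000 = 0.27510153
  P(H|E) = 0.19867153 / 0.27510153 = 0.7222

Final posterior: 0.7222


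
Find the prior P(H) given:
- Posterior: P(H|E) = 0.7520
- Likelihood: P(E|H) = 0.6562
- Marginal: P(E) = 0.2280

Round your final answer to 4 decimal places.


From Bayes' theorem: P(H|E) = P(E|H) × P(H) / P(E)

Rearranging for P(H):
P(H) = P(H|E) × P(E) / P(E|H)
     = 0.7520 × 0.2280 / 0.6562
     = 0.17145600 / 0.6562
     = 0.2613


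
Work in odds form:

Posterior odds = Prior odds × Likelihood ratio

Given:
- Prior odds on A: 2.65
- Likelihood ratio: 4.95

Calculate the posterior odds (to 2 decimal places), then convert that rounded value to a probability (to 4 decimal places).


Step 1: Calculate posterior odds
Posterior odds = Prior odds × LR
               = 2.65 × 4.95
               = 13.12

Step 2: Convert to probability
P(A|E) = Posterior odds / (1 + Posterior odds)
       = 13.12 / (1 + 13.12)
       = 13.12 / 14.12
       = 0.9292

The evidence increased P(A) from 0.7260 to 0.9292.


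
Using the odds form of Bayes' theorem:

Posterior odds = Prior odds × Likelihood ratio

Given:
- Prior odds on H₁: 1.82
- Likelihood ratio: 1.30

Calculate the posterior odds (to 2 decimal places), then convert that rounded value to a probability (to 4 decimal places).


Step 1: Calculate posterior odds
Posterior odds = Prior odds × LR
               = 1.82 × 1.30
               = 2.37

Step 2: Convert to probability
P(H₁|E) = Posterior odds / (1 + Posterior odds)
       = 2.37 / (1 + 2.37)
       = 2.37 / 3.37
       = 0.7033

The evidence increased P(H₁) from 0.6454 to 0.7033.


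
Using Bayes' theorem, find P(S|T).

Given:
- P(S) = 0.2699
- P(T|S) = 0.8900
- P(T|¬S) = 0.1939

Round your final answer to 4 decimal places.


Bayes' theorem: P(S|T) = P(T|S) × P(S) / P(T)

Step 1: Calculate P(T) using law of total probability
P(T) = P(T|S)P(S) + P(T|¬S)P(¬S)
     = 0.8900 × 0.2699 + 0.1939 × 0.7301
     = 0.24021100 + 0.14156639
     = 0.38177739

Step 2: Apply Bayes' theorem
P(S|T) = P(T|S) × P(S) / P(T)
       = 0.24021100 / 0.38177739
       = 0.6292


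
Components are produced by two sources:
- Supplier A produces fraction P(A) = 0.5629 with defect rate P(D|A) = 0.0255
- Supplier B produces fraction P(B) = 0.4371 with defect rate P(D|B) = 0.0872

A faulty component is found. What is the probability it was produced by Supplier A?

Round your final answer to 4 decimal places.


Let A = from Supplier A, D = faulty

Given:
- P(A) = 0.5629, P(B) = 0.4371
- P(D|A) = 0.0255, P(D|B) = 0.0872

Step 1: Find P(D)
P(D) = P(D|A)P(A) + P(D|B)P(B)
     = 0.0255 × 0.5629 + 0.0872 × 0.4371
     = 0.01435395 + 0.03811512
     = 0.05246907

Step 2: Apply Bayes' theorem
P(A|D) = P(D|A)P(A) / P(D)
       = 0.01435395 / 0.05246907
       = 0.2736


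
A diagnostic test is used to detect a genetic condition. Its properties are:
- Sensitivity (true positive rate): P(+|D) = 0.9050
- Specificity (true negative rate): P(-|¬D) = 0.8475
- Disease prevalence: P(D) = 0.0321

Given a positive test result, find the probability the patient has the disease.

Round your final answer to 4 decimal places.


Let D = has disease, + = positive test

Given:
- P(D) = 0.0321 (prevalence)
- P(+|D) = 0.9050 (sensitivity)
- P(-|¬D) = 0.8475 (specificity)
- P(+|¬D) = 0.1525 (false positive rate = 1 - specificity)

Step 1: Find P(+)
P(+) = P(+|D)P(D) + P(+|¬D)P(¬D)
     = 0.9050 × 0.0321 + 0.1525 × 0.9679
     = 0.02905050 + 0.14760475
     = 0.17665525

Step 2: Apply Bayes' theorem for P(D|+)
P(D|+) = P(+|D)P(D) / P(+)
       = 0.02905050 / 0.17665525
       = 0.1644


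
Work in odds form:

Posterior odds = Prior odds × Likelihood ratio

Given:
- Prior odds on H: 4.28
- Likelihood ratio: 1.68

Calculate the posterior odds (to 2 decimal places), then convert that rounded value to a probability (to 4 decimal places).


Step 1: Calculate posterior odds
Posterior odds = Prior odds × LR
               = 4.28 × 1.68
               = 7.19

Step 2: Convert to probability
P(H|E) = Posterior odds / (1 + Posterior odds)
       = 7.19 / (1 + 7.19)
       = 7.19 / 8.19
       = 0.8779

The evidence increased P(H) from 0.8106 to 0.8779.


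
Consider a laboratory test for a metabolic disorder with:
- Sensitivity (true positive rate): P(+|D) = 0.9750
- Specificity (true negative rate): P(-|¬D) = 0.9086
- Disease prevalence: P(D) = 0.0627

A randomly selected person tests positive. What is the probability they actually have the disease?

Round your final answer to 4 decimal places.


Let D = has disease, + = positive test

Given:
- P(D) = 0.0627 (prevalence)
- P(+|D) = 0.9750 (sensitivity)
- P(-|¬D) = 0.9086 (specificity)
- P(+|¬D) = 0.0914 (false positive rate = 1 - specificity)

Step 1: Find P(+)
P(+) = P(+|D)P(D) + P(+|¬D)P(¬D)
     = 0.9750 × 0.0627 + 0.0914 × 0.9373
     = 0.06113250 + 0.08566922
     = 0.14680172

Step 2: Apply Bayes' theorem for P(D|+)
P(D|+) = P(+|D)P(D) / P(+)
       = 0.06113250 / 0.14680172
       = 0.4164


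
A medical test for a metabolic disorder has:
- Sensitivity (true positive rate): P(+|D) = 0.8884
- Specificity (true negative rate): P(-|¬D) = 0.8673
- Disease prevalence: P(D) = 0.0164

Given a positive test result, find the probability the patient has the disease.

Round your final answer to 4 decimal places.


Let D = has disease, + = positive test

Given:
- P(D) = 0.0164 (prevalence)
- P(+|D) = 0.8884 (sensitivity)
- P(-|¬D) = 0.8673 (specificity)
- P(+|¬D) = 0.1327 (false positive rate = 1 - specificity)

Step 1: Find P(+)
P(+) = P(+|D)P(D) + P(+|¬D)P(¬D)
     = 0.8884 × 0.0164 + 0.1327 × 0.9836
     = 0.01456976 + 0.13052372
     = 0.14509348

Step 2: Apply Bayes' theorem for P(D|+)
P(D|+) = P(+|D)P(D) / P(+)
       = 0.01456976 / 0.14509348
       = 0.1004


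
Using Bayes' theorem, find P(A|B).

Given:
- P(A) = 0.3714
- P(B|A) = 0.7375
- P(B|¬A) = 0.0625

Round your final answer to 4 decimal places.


Bayes' theorem: P(A|B) = P(B|A) × P(A) / P(B)

Step 1: Calculate P(B) using law of total probability
P(B) = P(B|A)P(A) + P(B|¬A)P(¬A)
     = 0.7375 × 0.3714 + 0.0625 × 0.6286
     = 0.27390750 + 0.03928750
     = 0.31319500

Step 2: Apply Bayes' theorem
P(A|B) = P(B|A) × P(A) / P(B)
       = 0.27390750 / 0.31319500
       = 0.8746


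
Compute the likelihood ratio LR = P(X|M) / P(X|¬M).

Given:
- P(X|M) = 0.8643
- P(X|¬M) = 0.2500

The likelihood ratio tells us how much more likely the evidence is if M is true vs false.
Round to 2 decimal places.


Likelihood Ratio (LR) = P(X|M) / P(X|¬M)

LR = 0.8643 / 0.2500
   = 3.46

The evidence is 3.46 times more likely if M is true than if M is false.
Because LR exceeds 1, X is evidence for M.


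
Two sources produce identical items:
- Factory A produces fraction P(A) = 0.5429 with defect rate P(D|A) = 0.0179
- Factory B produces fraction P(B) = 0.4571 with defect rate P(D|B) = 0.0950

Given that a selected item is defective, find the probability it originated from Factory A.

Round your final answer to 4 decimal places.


Let A = from Factory A, D = defective

Given:
- P(A) = 0.5429, P(B) = 0.4571
- P(D|A) = 0.0179, P(D|B) = 0.0950

Step 1: Find P(D)
P(D) = P(D|A)P(A) + P(D|B)P(B)
     = 0.0179 × 0.5429 + 0.0950 × 0.4571
     = 0.00971791 + 0.04342450
     = 0.05314241

Step 2: Apply Bayes' theorem
P(A|D) = P(D|A)P(A) / P(D)
       = 0.00971791 / 0.05314241
       = 0.1829


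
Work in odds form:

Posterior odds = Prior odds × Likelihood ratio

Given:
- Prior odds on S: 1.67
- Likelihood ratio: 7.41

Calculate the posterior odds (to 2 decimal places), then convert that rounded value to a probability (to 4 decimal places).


Step 1: Calculate posterior odds
Posterior odds = Prior odds × LR
               = 1.67 × 7.41
               = 12.37

Step 2: Convert to probability
P(S|E) = Posterior odds / (1 + Posterior odds)
       = 12.37 / (1 + 12.37)
       = 12.37 / 13.37
       = 0.9252

The evidence increased P(S) from 0.6255 to 0.9252.


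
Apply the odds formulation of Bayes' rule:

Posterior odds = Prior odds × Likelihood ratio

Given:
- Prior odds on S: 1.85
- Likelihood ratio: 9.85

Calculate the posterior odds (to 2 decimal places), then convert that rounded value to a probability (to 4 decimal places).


Step 1: Calculate posterior odds
Posterior odds = Prior odds × LR
               = 1.85 × 9.85
               = 18.22

Step 2: Convert to probability
P(S|E) = Posterior odds / (1 + Posterior odds)
       = 18.22 / (1 + 18.22)
       = 18.22 / 19.22
       = 0.9480

The evidence increased P(S) from 0.6491 to 0.9480.


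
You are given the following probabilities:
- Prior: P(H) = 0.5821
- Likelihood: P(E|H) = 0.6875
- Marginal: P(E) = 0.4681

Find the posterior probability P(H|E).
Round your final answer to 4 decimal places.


Using Bayes' theorem:

P(H|E) = P(E|H) × P(H) / P(E)
       = 0.6875 × 0.5821 / 0.4681
       = 0.40019375 / 0.4681
       = 0.8549

The evidence strengthens our belief in H.
Prior: 0.5821 → Posterior: 0.8549


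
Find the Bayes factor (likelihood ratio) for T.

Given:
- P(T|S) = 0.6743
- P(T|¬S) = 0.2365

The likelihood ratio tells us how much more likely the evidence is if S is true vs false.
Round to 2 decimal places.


Likelihood Ratio (LR) = P(T|S) / P(T|¬S)

LR = 0.6743 / 0.2365
   = 2.85

The evidence is 2.85 times more likely if S is true than if S is false.
LR > 1, so observing T raises the odds in favor of S.


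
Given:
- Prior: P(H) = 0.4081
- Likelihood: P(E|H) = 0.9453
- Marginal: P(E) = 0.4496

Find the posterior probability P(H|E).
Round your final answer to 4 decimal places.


Using Bayes' theorem:

P(H|E) = P(E|H) × P(H) / P(E)
       = 0.9453 × 0.4081 / 0.4496
       = 0.38577693 / 0.4496
       = 0.8580

The evidence strengthens our belief in H.
Prior: 0.4081 → Posterior: 0.8580


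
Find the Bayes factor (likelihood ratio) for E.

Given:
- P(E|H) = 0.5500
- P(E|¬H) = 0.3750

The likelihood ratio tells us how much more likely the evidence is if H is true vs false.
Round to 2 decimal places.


Likelihood Ratio (LR) = P(E|H) / P(E|¬H)

LR = 0.5500 / 0.3750
   = 1.47

The evidence is 1.47 times more likely if H is true than if H is false.
LR > 1, so observing E raises the odds in favor of H.


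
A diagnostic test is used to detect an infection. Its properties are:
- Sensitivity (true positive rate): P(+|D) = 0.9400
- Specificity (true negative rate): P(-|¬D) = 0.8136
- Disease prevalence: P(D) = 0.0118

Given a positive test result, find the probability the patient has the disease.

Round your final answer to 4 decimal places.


Let D = has disease, + = positive test

Given:
- P(D) = 0.0118 (prevalence)
- P(+|D) = 0.9400 (sensitivity)
- P(-|¬D) = 0.8136 (specificity)
- P(+|¬D) = 0.1864 (false positive rate = 1 - specificity)

Step 1: Find P(+)
P(+) = P(+|D)P(D) + P(+|¬D)P(¬D)
     = 0.9400 × 0.0118 + 0.1864 × 0.9882
     = 0.01109200 + 0.18420048
     = 0.19529248

Step 2: Apply Bayes' theorem for P(D|+)
P(D|+) = P(+|D)P(D) / P(+)
       = 0.01109200 / 0.19529248
       = 0.0568


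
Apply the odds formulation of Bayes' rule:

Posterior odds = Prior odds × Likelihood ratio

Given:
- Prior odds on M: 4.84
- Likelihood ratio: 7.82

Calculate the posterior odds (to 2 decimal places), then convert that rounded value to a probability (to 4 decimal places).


Step 1: Calculate posterior odds
Posterior odds = Prior odds × LR
               = 4.84 × 7.82
               = 37.85

Step 2: Convert to probability
P(M|E) = Posterior odds / (1 + Posterior odds)
       = 37.85 / (1 + 37.85)
       = 37.85 / 38.85
       = 0.9743

The evidence increased P(M) from 0.8288 to 0.9743.


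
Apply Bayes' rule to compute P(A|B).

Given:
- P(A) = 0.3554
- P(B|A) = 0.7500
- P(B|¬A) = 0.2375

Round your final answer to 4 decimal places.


Bayes' theorem: P(A|B) = P(B|A) × P(A) / P(B)

Step 1: Calculate P(B) using law of total probability
P(B) = P(B|A)P(A) + P(B|¬A)P(¬A)
     = 0.7500 × 0.3554 + 0.2375 × 0.6446
     = 0.26655000 + 0.15309250
     = 0.41964250

Step 2: Apply Bayes' theorem
P(A|B) = P(B|A) × P(A) / P(B)
       = 0.26655000 / 0.41964250
       = 0.6352


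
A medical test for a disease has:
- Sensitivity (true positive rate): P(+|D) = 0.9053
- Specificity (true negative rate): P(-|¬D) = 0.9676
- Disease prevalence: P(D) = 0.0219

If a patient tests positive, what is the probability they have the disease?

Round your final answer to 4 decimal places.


Let D = has disease, + = positive test

Given:
- P(D) = 0.0219 (prevalence)
- P(+|D) = 0.9053 (sensitivity)
- P(-|¬D) = 0.9676 (specificity)
- P(+|¬D) = 0.0324 (false positive rate = 1 - specificity)

Step 1: Find P(+)
P(+) = P(+|D)P(D) + P(+|¬D)P(¬D)
     = 0.9053 × 0.0219 + 0.0324 × 0.9781
     = 0.01982607 + 0.03169044
     = 0.05151651

Step 2: Apply Bayes' theorem for P(D|+)
P(D|+) = P(+|D)P(D) / P(+)
       = 0.01982607 / 0.05151651
       = 0.3848


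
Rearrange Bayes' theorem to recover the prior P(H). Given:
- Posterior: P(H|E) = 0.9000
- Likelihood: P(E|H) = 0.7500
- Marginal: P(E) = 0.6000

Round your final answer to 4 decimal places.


From Bayes' theorem: P(H|E) = P(E|H) × P(H) / P(E)

Rearranging for P(H):
P(H) = P(H|E) × P(E) / P(E|H)
     = 0.9000 × 0.6000 / 0.7500
     = 0.54000000 / 0.7500
     = 0.7200


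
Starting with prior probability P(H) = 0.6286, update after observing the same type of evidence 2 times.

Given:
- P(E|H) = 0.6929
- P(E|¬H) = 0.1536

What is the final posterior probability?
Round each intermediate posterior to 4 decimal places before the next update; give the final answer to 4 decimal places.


Sequential Bayesian updating:

Initial prior: P(H) = 0.6286

Update 1:
  P(E) = 0.6929 × 0.6286 + 0.1536 × 0.3714 = 0.43555694 + 0.05704704 = 0.49260398
  P(H|E) = 0.43555694 / 0.49260398 = 0.8842

Update 2:
  P(E) = 0.6929 × 0.8842 + 0.1536 × 0.1158 = 0.61266218 + 0.01778688 = 0.63044906
  P(H|E) = 0.61266218 / 0.63044906 = 0.9718

Final posterior: 0.9718


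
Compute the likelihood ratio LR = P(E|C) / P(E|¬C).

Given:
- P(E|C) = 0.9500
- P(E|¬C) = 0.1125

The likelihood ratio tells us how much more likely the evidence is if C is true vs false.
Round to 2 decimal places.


Likelihood Ratio (LR) = P(E|C) / P(E|¬C)

LR = 0.9500 / 0.1125
   = 8.44

The evidence is 8.44 times more likely if C is true than if C is false.
LR > 1, so observing E raises the odds in favor of C.


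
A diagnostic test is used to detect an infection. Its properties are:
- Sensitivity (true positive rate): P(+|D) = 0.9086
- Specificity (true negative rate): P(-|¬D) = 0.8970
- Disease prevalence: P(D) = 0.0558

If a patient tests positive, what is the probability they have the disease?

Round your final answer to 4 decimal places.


Let D = has disease, + = positive test

Given:
- P(D) = 0.0558 (prevalence)
- P(+|D) = 0.9086 (sensitivity)
- P(-|¬D) = 0.8970 (specificity)
- P(+|¬D) = 0.1030 (false positive rate = 1 - specificity)

Step 1: Find P(+)
P(+) = P(+|D)P(D) + P(+|¬D)P(¬D)
     = 0.9086 × 0.0558 + 0.1030 × 0.9442
     = 0.05069988 + 0.09725260
     = 0.14795248

Step 2: Apply Bayes' theorem for P(D|+)
P(D|+) = P(+|D)P(D) / P(+)
       = 0.05069988 / 0.14795248
       = 0.3427


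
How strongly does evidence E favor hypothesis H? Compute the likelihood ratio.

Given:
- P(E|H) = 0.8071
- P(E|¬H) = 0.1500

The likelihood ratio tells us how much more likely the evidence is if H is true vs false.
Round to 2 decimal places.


Likelihood Ratio (LR) = P(E|H) / P(E|¬H)

LR = 0.8071 / 0.1500
   = 5.38

The evidence is 5.38 times more likely if H is true than if H is false.
Because LR exceeds 1, E is evidence for H.


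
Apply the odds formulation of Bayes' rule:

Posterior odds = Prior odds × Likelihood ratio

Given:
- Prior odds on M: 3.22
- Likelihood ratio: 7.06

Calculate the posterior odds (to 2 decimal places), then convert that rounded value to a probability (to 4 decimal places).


Step 1: Calculate posterior odds
Posterior odds = Prior odds × LR
               = 3.22 × 7.06
               = 22.73

Step 2: Convert to probability
P(M|E) = Posterior odds / (1 + Posterior odds)
       = 22.73 / (1 + 22.73)
       = 22.73 / 23.73
       = 0.9579

The evidence increased P(M) from 0.7630 to 0.9579.


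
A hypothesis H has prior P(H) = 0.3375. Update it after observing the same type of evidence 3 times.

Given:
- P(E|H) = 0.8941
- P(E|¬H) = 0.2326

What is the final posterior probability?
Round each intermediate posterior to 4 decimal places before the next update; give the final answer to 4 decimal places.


Sequential Bayesian updating:

Initial prior: P(H) = 0.3375

Update 1:
  P(E) = 0.8941 × 0.3375 + 0.2326 × 0.6625 = 0.30175875 + 0.15409750 = 0.45585625
  P(H|E) = 0.30175875 / 0.45585625 = 0.6620

Update 2:
  P(E) = 0.8941 × 0.6620 + 0.2326 × 0.3380 = 0.59189420 + 0.07861880 = 0.67051300
  P(H|E) = 0.59189420 / 0.67051300 = 0.8827

Update 3:
  P(E) = 0.8941 × 0.8827 + 0.2326 × 0.1173 = 0.78922207 + 0.02728398 = 0.81650605
  P(H|E) = 0.78922207 / 0.81650605 = 0.9666

Final posterior: 0.9666


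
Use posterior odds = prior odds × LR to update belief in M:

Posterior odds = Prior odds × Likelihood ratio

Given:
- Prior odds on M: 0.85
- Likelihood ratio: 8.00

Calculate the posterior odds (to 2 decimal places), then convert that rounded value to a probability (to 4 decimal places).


Step 1: Calculate posterior odds
Posterior odds = Prior odds × LR
               = 0.85 × 8.00
               = 6.80

Step 2: Convert to probability
P(M|E) = Posterior odds / (1 + Posterior odds)
       = 6.80 / (1 + 6.80)
       = 6.80 / 7.80
       = 0.8718

The evidence increased P(M) from 0.4595 to 0.8718.


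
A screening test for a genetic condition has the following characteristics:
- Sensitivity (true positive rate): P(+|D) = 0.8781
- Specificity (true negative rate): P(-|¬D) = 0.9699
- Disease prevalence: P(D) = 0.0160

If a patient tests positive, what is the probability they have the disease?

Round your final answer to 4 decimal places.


Let D = has disease, + = positive test

Given:
- P(D) = 0.0160 (prevalence)
- P(+|D) = 0.8781 (sensitivity)
- P(-|¬D) = 0.9699 (specificity)
- P(+|¬D) = 0.0301 (false positive rate = 1 - specificity)

Step 1: Find P(+)
P(+) = P(+|D)P(D) + P(+|¬D)P(¬D)
     = 0.8781 × 0.0160 + 0.0301 × 0.9840
     = 0.01404960 + 0.02961840
     = 0.04366800

Step 2: Apply Bayes' theorem for P(D|+)
P(D|+) = P(+|D)P(D) / P(+)
       = 0.01404960 / 0.04366800
       = 0.3217


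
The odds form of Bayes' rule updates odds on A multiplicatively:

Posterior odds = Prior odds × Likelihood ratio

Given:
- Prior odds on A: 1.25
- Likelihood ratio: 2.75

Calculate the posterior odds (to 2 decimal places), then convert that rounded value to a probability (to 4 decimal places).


Step 1: Calculate posterior odds
Posterior odds = Prior odds × LR
               = 1.25 × 2.75
               = 3.44

Step 2: Convert to probability
P(A|E) = Posterior odds / (1 + Posterior odds)
       = 3.44 / (1 + 3.44)
       = 3.44 / 4.44
       = 0.7748

The evidence increased P(A) from 0.5556 to 0.7748.


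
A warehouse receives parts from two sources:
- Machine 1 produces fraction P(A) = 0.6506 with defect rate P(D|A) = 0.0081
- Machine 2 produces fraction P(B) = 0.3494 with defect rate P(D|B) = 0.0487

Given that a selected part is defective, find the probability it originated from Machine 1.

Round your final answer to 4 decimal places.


Let A = from Machine 1, D = defective

Given:
- P(A) = 0.6506, P(B) = 0.3494
- P(D|A) = 0.0081, P(D|B) = 0.0487

Step 1: Find P(D)
P(D) = P(D|A)P(A) + P(D|B)P(B)
     = 0.0081 × 0.6506 + 0.0487 × 0.3494
     = 0.00526986 + 0.01701578
     = 0.02228564

Step 2: Apply Bayes' theorem
P(A|D) = P(D|A)P(A) / P(D)
       = 0.00526986 / 0.02228564
       = 0.2365


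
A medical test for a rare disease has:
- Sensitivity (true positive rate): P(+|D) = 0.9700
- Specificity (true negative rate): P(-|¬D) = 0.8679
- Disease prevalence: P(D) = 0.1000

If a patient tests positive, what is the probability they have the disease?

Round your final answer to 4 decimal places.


Let D = has disease, + = positive test

Given:
- P(D) = 0.1000 (prevalence)
- P(+|D) = 0.9700 (sensitivity)
- P(-|¬D) = 0.8679 (specificity)
- P(+|¬D) = 0.1321 (false positive rate = 1 - specificity)

Step 1: Find P(+)
P(+) = P(+|D)P(D) + P(+|¬D)P(¬D)
     = 0.9700 × 0.1000 + 0.1321 × 0.9000
     = 0.09700000 + 0.11889000
     = 0.21589000

Step 2: Apply Bayes' theorem for P(D|+)
P(D|+) = P(+|D)P(D) / P(+)
       = 0.09700000 / 0.21589000
       = 0.4493


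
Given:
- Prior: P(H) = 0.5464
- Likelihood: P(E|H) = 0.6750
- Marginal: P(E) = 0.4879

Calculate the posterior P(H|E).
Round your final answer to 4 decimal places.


Using Bayes' theorem:

P(H|E) = P(E|H) × P(H) / P(E)
       = 0.6750 × 0.5464 / 0.4879
       = 0.36882000 / 0.4879
       = 0.7559

The evidence strengthens our belief in H.
Prior: 0.5464 → Posterior: 0.7559


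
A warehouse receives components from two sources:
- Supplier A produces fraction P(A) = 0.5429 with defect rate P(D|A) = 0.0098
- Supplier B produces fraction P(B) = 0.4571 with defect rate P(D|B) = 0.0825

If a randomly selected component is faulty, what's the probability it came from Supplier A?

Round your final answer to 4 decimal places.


Let A = from Supplier A, D = faulty

Given:
- P(A) = 0.5429, P(B) = 0.4571
- P(D|A) = 0.0098, P(D|B) = 0.0825

Step 1: Find P(D)
P(D) = P(D|A)P(A) + P(D|B)P(B)
     = 0.0098 × 0.5429 + 0.0825 × 0.4571
     = 0.00532042 + 0.03771075
     = 0.04303117

Step 2: Apply Bayes' theorem
P(A|D) = P(D|A)P(A) / P(D)
       = 0.00532042 / 0.04303117
       = 0.1236


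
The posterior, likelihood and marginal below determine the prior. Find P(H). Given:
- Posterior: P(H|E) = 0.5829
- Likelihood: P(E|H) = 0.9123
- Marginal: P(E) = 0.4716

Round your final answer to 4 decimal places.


From Bayes' theorem: P(H|E) = P(E|H) × P(H) / P(E)

Rearranging for P(H):
P(H) = P(H|E) × P(E) / P(E|H)
     = 0.5829 × 0.4716 / 0.9123
     = 0.27489564 / 0.9123
     = 0.3013


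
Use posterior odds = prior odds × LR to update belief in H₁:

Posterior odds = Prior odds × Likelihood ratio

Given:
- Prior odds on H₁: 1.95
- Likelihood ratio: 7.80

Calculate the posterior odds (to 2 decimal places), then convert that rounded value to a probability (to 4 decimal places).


Step 1: Calculate posterior odds
Posterior odds = Prior odds × LR
               = 1.95 × 7.80
               = 15.21

Step 2: Convert to probability
P(H₁|E) = Posterior odds / (1 + Posterior odds)
       = 15.21 / (1 + 15.21)
       = 15.21 / 16.21
       = 0.9383

The evidence increased P(H₁) from 0.6610 to 0.9383.


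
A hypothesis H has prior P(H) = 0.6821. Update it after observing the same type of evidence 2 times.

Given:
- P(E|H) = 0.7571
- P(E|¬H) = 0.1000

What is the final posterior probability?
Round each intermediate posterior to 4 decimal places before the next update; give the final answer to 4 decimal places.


Sequential Bayesian updating:

Initial prior: P(H) = 0.6821

Update 1:
  P(E) = 0.7571 × 0.6821 + 0.1000 × 0.3179 = 0.51641791 + 0.03179000 = 0.54820791
  P(H|E) = 0.51641791 / 0.54820791 = 0.9420

Update 2:
  P(E) = 0.7571 × 0.9420 + 0.1000 × 0.0580 = 0.71318820 + 0.00580000 = 0.71898820
  P(H|E) = 0.71318820 / 0.71898820 = 0.9919

Final posterior: 0.9919


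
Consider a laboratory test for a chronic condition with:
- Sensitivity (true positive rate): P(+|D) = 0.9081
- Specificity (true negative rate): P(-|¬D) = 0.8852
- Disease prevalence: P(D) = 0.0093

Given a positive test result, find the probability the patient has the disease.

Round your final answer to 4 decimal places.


Let D = has disease, + = positive test

Given:
- P(D) = 0.0093 (prevalence)
- P(+|D) = 0.9081 (sensitivity)
- P(-|¬D) = 0.8852 (specificity)
- P(+|¬D) = 0.1148 (false positive rate = 1 - specificity)

Step 1: Find P(+)
P(+) = P(+|D)P(D) + P(+|¬D)P(¬D)
     = 0.9081 × 0.0093 + 0.1148 × 0.9907
     = 0.00844533 + 0.11373236
     = 0.12217769

Step 2: Apply Bayes' theorem for P(D|+)
P(D|+) = P(+|D)P(D) / P(+)
       = 0.00844533 / 0.12217769
       = 0.0691


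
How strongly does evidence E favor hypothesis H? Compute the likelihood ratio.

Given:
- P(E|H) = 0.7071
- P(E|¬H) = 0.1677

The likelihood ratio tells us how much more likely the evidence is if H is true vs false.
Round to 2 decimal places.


Likelihood Ratio (LR) = P(E|H) / P(E|¬H)

LR = 0.7071 / 0.1677
   = 4.22

The evidence is 4.22 times more likely if H is true than if H is false.
Since LR > 1, the evidence supports H over ¬H.


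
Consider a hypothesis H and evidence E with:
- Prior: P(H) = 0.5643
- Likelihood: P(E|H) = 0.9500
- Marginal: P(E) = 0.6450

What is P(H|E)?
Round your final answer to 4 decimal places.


Using Bayes' theorem:

P(H|E) = P(E|H) × P(H) / P(E)
       = 0.9500 × 0.5643 / 0.6450
       = 0.53608500 / 0.6450
       = 0.8311

The evidence strengthens our belief in H.
Prior: 0.5643 → Posterior: 0.8311


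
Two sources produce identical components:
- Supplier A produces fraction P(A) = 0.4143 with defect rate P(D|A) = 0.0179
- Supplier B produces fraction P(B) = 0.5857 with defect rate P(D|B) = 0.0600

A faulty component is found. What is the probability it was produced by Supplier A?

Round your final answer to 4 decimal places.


Let A = from Supplier A, D = faulty

Given:
- P(A) = 0.4143, P(B) = 0.5857
- P(D|A) = 0.0179, P(D|B) = 0.0600

Step 1: Find P(D)
P(D) = P(D|A)P(A) + P(D|B)P(B)
     = 0.0179 × 0.4143 + 0.0600 × 0.5857
     = 0.00741597 + 0.03514200
     = 0.04255797

Step 2: Apply Bayes' theorem
P(A|D) = P(D|A)P(A) / P(D)
       = 0.00741597 / 0.04255797
       = 0.1743


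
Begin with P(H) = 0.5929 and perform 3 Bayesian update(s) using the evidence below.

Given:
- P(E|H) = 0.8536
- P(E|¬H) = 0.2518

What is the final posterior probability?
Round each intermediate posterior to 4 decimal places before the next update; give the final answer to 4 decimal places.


Sequential Bayesian updating:

Initial prior: P(H) = 0.5929

Update 1:
  P(E) = 0.8536 × 0.5929 + 0.2518 × 0.4071 = 0.50609944 + 0.10250778 = 0.60860722
  P(H|E) = 0.50609944 / 0.60860722 = 0.8316

Update 2:
  P(E) = 0.8536 × 0.8316 + 0.2518 × 0.1684 = 0.70985376 + 0.04240312 = 0.75225688
  P(H|E) = 0.70985376 / 0.75225688 = 0.9436

Update 3:
  P(E) = 0.8536 × 0.9436 + 0.2518 × 0.0564 = 0.80545696 + 0.01420152 = 0.81965848
  P(H|E) = 0.80545696 / 0.81965848 = 0.9827

Final posterior: 0.9827


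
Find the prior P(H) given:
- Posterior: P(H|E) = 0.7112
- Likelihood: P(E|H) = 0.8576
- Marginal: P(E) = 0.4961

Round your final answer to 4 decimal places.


From Bayes' theorem: P(H|E) = P(E|H) × P(H) / P(E)

Rearranging for P(H):
P(H) = P(H|E) × P(E) / P(E|H)
     = 0.7112 × 0.4961 / 0.8576
     = 0.35282632 / 0.8576
     = 0.4114


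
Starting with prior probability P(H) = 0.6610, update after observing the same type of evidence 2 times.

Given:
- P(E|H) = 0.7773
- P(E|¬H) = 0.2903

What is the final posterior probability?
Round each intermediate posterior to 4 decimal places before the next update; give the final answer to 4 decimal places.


Sequential Bayesian updating:

Initial prior: P(H) = 0.6610

Update 1:
  P(E) = 0.7773 × 0.6610 + 0.2903 × 0.3390 = 0.51379530 + 0.09841170 = 0.61220700
  P(H|E) = 0.51379530 / 0.61220700 = 0.8393

Update 2:
  P(E) = 0.7773 × 0.8393 + 0.2903 × 0.1607 = 0.65238789 + 0.04665121 = 0.69903910
  P(H|E) = 0.65238789 / 0.69903910 = 0.9333

Final posterior: 0.9333
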